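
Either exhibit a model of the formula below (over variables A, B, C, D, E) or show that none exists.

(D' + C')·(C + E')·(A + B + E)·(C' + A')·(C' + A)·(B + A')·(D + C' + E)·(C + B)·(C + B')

Case D = 0:
Case C = 1:
From the singleton clause (A'), A = 0.
Now (A) is unsatisfied and unit — conflict.
Backtrack on C: now try C = 0.
From the singleton clause (E'), E = 0.
From the singleton clause (B), B = 1.
Now (B') is unsatisfied and unit — conflict.
Either choice for C ends in contradiction.
Backtrack on D: now try D = 1.
From the singleton clause (C'), C = 0.
From the singleton clause (E'), E = 0.
From the singleton clause (B), B = 1.
Now (B') is unsatisfied and unit — conflict.
Either choice for D ends in contradiction.

UNSATISFIABLE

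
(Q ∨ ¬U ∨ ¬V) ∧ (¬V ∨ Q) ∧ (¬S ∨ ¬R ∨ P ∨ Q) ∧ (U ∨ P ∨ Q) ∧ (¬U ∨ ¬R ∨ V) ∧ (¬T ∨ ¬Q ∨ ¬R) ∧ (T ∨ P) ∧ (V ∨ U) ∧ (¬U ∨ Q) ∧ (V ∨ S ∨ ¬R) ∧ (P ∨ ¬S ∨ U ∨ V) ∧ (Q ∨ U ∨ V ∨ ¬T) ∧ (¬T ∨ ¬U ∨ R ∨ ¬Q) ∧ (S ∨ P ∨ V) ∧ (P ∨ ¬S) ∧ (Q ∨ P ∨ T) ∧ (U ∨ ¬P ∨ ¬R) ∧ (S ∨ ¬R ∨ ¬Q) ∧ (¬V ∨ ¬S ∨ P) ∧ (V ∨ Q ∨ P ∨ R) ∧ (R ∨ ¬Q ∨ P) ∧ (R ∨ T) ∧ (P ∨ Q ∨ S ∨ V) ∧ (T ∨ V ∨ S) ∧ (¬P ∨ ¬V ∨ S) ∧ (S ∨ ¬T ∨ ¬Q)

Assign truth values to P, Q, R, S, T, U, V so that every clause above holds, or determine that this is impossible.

Suppose V = True.
From the singleton clause (Q), Q = True.
Suppose T = False.
From the singleton clause (P), P = True.
From the singleton clause (R), R = True.
From the singleton clause (U), U = True.
From the singleton clause (S), S = True.
All clauses are satisfied.

P: True, Q: True, R: True, S: True, T: False, U: True, V: True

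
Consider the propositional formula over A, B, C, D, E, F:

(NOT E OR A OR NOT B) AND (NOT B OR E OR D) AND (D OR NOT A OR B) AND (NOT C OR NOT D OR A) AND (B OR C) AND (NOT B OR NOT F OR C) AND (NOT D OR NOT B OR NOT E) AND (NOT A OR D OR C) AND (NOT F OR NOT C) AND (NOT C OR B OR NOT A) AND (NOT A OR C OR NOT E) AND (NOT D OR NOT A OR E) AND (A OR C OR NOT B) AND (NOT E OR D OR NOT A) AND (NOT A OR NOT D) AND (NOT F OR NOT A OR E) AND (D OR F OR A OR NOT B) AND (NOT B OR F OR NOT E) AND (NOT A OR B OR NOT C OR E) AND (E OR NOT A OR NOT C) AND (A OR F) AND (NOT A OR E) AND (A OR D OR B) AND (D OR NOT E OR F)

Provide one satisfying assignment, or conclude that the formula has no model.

UNSATISFIABLE

Try B = true.
Try E = false.
The clause (D) is unit, so D = true.
The clause (NOT A) is unit, so A = false.
The clause (NOT C) is unit, so C = false.
But (C) is also a unit clause — contradiction.
Undo E and try E = true.
The clause (A) is unit, so A = true.
The clause (NOT D) is unit, so D = false.
But (D) is also a unit clause — contradiction.
Either choice for E ends in contradiction.
Undo B and try B = false.
The clause (C) is unit, so C = true.
The clause (NOT F) is unit, so F = false.
The clause (NOT A) is unit, so A = false.
But (A) is also a unit clause — contradiction.
Either choice for B ends in contradiction.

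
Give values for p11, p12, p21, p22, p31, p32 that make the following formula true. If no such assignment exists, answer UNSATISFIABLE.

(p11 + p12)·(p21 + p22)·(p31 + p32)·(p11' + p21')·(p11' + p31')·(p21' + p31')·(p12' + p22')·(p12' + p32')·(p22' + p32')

Case p11 = 1:
The clause (p21') is unit, so p21 = 0.
The clause (p22) is unit, so p22 = 1.
The clause (p31') is unit, so p31 = 0.
The clause (p32) is unit, so p32 = 1.
That conflicts with the unit clause (p32').
So p11 must be the other value — set p11 = 0.
The clause (p12) is unit, so p12 = 1.
The clause (p22') is unit, so p22 = 0.
The clause (p21) is unit, so p21 = 1.
The clause (p31') is unit, so p31 = 0.
The clause (p32) is unit, so p32 = 1.
That conflicts with the unit clause (p32').
Both values of p11 lead to a conflict.

UNSATISFIABLE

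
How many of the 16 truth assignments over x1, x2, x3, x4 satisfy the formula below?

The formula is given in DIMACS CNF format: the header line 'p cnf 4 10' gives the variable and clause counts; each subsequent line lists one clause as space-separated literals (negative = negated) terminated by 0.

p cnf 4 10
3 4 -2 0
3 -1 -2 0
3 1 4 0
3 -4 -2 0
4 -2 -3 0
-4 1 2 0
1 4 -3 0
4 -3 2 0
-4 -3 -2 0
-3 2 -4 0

2

There are 2^4 = 16 truth assignments over (x1, x2, x3, x4).
Check each against the 10 clauses (columns in the order x1, x2, x3, x4):
  F F F F  ✗ fails (x3 ∨ x1 ∨ x4)
  F F F T  ✗ fails (¬x4 ∨ x1 ∨ x2)
  F F T F  ✗ fails (x1 ∨ x4 ∨ ¬x3)
  F F T T  ✗ fails (¬x4 ∨ x1 ∨ x2)
  F T F F  ✗ fails (x3 ∨ x4 ∨ ¬x2)
  F T F T  ✗ fails (x3 ∨ ¬x4 ∨ ¬x2)
  F T T F  ✗ fails (x4 ∨ ¬x2 ∨ ¬x3)
  F T T T  ✗ fails (¬x4 ∨ ¬x3 ∨ ¬x2)
  T F F F  ✓ satisfies all
  T F F T  ✓ satisfies all
  T F T F  ✗ fails (x4 ∨ ¬x3 ∨ x2)
  T F T T  ✗ fails (¬x3 ∨ x2 ∨ ¬x4)
  T T F F  ✗ fails (x3 ∨ x4 ∨ ¬x2)
  T T F T  ✗ fails (x3 ∨ ¬x1 ∨ ¬x2)
  T T T F  ✗ fails (x4 ∨ ¬x2 ∨ ¬x3)
  T T T T  ✗ fails (¬x4 ∨ ¬x3 ∨ ¬x2)
2 of the 16 rows are models.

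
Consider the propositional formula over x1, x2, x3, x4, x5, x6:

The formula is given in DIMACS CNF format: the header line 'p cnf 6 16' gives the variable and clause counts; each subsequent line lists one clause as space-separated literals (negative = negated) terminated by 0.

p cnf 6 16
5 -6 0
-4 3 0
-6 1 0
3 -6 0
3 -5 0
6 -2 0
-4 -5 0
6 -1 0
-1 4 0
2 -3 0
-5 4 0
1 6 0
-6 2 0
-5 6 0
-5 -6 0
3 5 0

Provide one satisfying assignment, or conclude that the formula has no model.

Suppose x5 = True.
Unit clause (x3) forces x3 = True.
Unit clause (¬x4) forces x4 = False.
That conflicts with the unit clause (x4).
Backtrack on x5: now try x5 = False.
Unit clause (¬x6) forces x6 = False.
Unit clause (¬x2) forces x2 = False.
Unit clause (¬x1) forces x1 = False.
That conflicts with the unit clause (x1).
Neither x5 = True nor x5 = False works.

UNSATISFIABLE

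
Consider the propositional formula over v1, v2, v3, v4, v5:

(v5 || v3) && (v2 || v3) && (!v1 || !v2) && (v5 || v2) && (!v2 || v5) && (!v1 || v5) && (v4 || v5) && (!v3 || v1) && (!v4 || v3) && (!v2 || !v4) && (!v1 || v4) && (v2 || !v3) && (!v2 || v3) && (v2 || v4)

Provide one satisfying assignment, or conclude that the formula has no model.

UNSATISFIABLE

Branch on v5: set v5 = true.
Branch on v2: set v2 = true.
(!v1) alone gives v1 = false.
(!v3) alone gives v3 = false.
Now (v3) is unsatisfied and unit — conflict.
Backtrack on v2: now try v2 = false.
(v3) alone gives v3 = true.
Now (!v3) is unsatisfied and unit — conflict.
Both values of v2 lead to a conflict.
Backtrack on v5: now try v5 = false.
(v3) alone gives v3 = true.
(v2) alone gives v2 = true.
Now (!v2) is unsatisfied and unit — conflict.
Both values of v5 lead to a conflict.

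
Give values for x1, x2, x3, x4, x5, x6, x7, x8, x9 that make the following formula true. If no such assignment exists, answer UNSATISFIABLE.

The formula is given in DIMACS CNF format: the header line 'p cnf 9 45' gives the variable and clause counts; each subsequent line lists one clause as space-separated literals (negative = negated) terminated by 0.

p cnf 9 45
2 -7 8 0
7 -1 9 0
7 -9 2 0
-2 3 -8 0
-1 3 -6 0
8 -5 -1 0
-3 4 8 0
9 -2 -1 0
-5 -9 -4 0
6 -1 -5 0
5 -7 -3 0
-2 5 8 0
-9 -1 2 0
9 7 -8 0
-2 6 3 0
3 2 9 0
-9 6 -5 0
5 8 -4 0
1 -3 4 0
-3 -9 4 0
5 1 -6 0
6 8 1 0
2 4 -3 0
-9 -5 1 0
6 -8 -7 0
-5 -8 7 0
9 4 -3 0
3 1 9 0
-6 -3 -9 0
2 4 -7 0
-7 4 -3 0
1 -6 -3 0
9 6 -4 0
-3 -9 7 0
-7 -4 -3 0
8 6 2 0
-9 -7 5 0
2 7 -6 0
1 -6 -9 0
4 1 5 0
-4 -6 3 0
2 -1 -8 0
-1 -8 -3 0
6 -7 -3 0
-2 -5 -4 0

Branch on x2: set x2 = True.
Branch on x3: set x3 = True.
Branch on x4: set x4 = True.
From the singleton clause (¬x7), x7 = False.
From the singleton clause (¬x9), x9 = False.
From the singleton clause (¬x1), x1 = False.
From the singleton clause (¬x8), x8 = False.
From the singleton clause (x5), x5 = True.
Now (¬x5) is unsatisfied and unit — conflict.
Undo x4 and try x4 = False.
From the singleton clause (x8), x8 = True.
From the singleton clause (x1), x1 = True.
Now (¬x1) is unsatisfied and unit — conflict.
Both values of x4 lead to a conflict.
Undo x3 and try x3 = False.
From the singleton clause (¬x8), x8 = False.
From the singleton clause (x5), x5 = True.
From the singleton clause (¬x1), x1 = False.
From the singleton clause (x6), x6 = True.
From the singleton clause (¬x9), x9 = False.
Now (x9) is unsatisfied and unit — conflict.
Both values of x3 lead to a conflict.
Undo x2 and try x2 = False.
Branch on x7: set x7 = False.
From the singleton clause (¬x9), x9 = False.
From the singleton clause (¬x1), x1 = False.
From the singleton clause (¬x8), x8 = False.
From the singleton clause (x3), x3 = True.
From the singleton clause (x4), x4 = True.
From the singleton clause (x5), x5 = True.
From the singleton clause (x6), x6 = True.
Now (¬x6) is unsatisfied and unit — conflict.
Undo x7 and try x7 = True.
From the singleton clause (x8), x8 = True.
From the singleton clause (x6), x6 = True.
From the singleton clause (x4), x4 = True.
From the singleton clause (¬x3), x3 = False.
Now (x3) is unsatisfied and unit — conflict.
Both values of x7 lead to a conflict.
Both values of x2 lead to a conflict.

UNSATISFIABLE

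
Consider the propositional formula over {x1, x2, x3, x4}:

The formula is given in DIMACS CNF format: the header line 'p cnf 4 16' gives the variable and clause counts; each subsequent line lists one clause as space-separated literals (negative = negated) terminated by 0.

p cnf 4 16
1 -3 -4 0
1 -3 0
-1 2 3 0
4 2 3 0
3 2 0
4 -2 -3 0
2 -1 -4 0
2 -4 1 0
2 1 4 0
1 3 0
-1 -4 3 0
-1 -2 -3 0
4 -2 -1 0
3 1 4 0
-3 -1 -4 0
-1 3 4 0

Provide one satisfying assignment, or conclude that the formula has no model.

Branch on x1: set x1 = True.
Branch on x2: set x2 = False.
From the singleton clause (x3), x3 = True.
From the singleton clause (¬x4), x4 = False.
This assignment satisfies each clause.

x1 ↦ True, x2 ↦ False, x3 ↦ True, x4 ↦ False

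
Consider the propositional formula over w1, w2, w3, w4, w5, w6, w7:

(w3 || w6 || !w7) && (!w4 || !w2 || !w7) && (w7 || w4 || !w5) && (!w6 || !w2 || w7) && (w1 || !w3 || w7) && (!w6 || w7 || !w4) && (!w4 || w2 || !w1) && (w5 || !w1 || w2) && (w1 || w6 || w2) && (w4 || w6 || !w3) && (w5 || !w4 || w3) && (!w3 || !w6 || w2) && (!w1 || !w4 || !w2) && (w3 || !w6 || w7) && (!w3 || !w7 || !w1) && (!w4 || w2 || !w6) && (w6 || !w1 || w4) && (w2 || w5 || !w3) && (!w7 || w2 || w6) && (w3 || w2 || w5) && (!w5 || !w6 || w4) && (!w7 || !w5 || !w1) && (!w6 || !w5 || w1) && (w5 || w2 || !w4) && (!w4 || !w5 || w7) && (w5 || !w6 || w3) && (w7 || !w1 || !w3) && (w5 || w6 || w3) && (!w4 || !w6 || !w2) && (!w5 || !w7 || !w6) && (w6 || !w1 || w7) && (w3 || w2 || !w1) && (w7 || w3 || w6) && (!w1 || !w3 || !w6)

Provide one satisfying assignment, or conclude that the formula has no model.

w1 ↦ false; w2 ↦ true; w3 ↦ true; w4 ↦ false; w5 ↦ false; w6 ↦ true; w7 ↦ true

Branch on w3: set w3 = true.
Branch on w1: set w1 = false.
(w7) alone gives w7 = true.
Branch on w4: set w4 = false.
(w6) alone gives w6 = true.
(w2) alone gives w2 = true.
(!w5) alone gives w5 = false.
All clauses are satisfied.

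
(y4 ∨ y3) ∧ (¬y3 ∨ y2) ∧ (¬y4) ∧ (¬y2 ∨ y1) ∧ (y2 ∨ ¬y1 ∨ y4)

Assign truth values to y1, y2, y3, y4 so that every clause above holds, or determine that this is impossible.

y1=True; y2=True; y3=True; y4=False

From the singleton clause (¬y4), y4 = False.
From the singleton clause (y3), y3 = True.
From the singleton clause (y2), y2 = True.
From the singleton clause (y1), y1 = True.
This assignment satisfies each clause.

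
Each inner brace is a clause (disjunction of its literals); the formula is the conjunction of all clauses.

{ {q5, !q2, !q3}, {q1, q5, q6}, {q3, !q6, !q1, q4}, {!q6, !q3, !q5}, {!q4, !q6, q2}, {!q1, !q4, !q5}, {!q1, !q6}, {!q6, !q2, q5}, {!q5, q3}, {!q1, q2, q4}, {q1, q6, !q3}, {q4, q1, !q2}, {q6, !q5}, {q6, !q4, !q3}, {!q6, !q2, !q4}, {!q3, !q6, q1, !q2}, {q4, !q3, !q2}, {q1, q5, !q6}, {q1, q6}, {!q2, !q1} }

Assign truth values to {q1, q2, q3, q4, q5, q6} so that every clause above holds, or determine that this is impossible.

Suppose q1 = true.
Unit clause (!q6) forces q6 = false.
Unit clause (!q5) forces q5 = false.
Unit clause (!q2) forces q2 = false.
Unit clause (q4) forces q4 = true.
Unit clause (!q3) forces q3 = false.
All clauses are satisfied.

q1: true,  q2: false,  q3: false,  q4: true,  q5: false,  q6: false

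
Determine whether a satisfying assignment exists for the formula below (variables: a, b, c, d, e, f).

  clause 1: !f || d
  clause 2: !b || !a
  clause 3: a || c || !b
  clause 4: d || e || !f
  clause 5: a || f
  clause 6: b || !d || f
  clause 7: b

Satisfiable

(b) alone gives b = true.
(!a) alone gives a = false.
(c) alone gives c = true.
(f) alone gives f = true.
(d) alone gives d = true.
All clauses hold; e can take either value.
A satisfying assignment: a: false,  b: true,  c: true,  d: true,  e: false,  f: true.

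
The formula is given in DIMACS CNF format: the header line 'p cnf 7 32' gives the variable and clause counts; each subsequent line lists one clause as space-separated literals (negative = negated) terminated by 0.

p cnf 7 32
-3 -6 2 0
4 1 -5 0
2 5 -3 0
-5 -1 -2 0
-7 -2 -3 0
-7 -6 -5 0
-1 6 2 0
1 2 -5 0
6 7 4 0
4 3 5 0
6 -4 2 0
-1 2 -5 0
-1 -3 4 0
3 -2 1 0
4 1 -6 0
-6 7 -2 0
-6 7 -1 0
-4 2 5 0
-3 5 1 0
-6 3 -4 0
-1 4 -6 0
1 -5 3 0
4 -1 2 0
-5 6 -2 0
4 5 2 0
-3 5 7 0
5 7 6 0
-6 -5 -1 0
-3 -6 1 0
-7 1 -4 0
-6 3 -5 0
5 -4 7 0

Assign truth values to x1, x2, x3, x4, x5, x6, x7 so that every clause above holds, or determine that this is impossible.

Case x3 = False:
Case x4 = True:
From the singleton clause (¬x6), x6 = False.
From the singleton clause (x2), x2 = True.
From the singleton clause (x1), x1 = True.
From the singleton clause (¬x5), x5 = False.
From the singleton clause (x7), x7 = True.
This assignment satisfies each clause.

x1 ↦ True, x2 ↦ True, x3 ↦ False, x4 ↦ True, x5 ↦ False, x6 ↦ False, x7 ↦ True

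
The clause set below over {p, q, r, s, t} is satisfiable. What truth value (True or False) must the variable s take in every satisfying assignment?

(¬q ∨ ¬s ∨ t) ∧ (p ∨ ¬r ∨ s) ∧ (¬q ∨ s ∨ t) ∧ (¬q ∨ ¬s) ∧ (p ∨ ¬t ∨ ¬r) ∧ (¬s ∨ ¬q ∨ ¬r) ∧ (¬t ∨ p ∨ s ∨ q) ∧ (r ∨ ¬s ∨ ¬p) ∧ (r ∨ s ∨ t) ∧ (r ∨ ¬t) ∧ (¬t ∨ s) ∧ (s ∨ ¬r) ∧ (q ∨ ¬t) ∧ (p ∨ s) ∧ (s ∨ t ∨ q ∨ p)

True

Suppose s = False.
(¬t) alone gives t = False.
(¬q) alone gives q = False.
(r) alone gives r = True.
Now (¬r) is unsatisfied and unit — conflict.
So every satisfying assignment has s = True.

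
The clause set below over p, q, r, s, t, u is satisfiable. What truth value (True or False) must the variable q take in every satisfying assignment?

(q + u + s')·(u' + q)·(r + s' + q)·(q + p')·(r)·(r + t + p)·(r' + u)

Suppose q = 0.
From the singleton clause (u'), u = 0.
From the singleton clause (s'), s = 0.
From the singleton clause (p'), p = 0.
From the singleton clause (r), r = 1.
But (r') is also a unit clause — contradiction.
So every satisfying assignment has q = True.

True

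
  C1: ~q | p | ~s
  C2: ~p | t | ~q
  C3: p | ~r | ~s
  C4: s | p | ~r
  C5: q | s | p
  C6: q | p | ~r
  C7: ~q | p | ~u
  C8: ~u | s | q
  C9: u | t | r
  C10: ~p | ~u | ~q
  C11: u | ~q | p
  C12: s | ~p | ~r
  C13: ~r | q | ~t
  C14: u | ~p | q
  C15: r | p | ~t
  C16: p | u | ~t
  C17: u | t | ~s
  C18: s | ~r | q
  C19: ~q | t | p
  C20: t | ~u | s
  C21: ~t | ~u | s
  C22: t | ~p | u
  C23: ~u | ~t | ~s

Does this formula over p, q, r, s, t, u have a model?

Yes, satisfiable

Suppose q = 0.
Suppose s = 1.
Suppose p = 1.
The clause (u) is unit, so u = 1.
The clause (~t) is unit, so t = 0.
Every clause is now satisfied; r is unconstrained.
A satisfying assignment: p ↦ 1; q ↦ 0; r ↦ 1; s ↦ 1; t ↦ 0; u ↦ 1.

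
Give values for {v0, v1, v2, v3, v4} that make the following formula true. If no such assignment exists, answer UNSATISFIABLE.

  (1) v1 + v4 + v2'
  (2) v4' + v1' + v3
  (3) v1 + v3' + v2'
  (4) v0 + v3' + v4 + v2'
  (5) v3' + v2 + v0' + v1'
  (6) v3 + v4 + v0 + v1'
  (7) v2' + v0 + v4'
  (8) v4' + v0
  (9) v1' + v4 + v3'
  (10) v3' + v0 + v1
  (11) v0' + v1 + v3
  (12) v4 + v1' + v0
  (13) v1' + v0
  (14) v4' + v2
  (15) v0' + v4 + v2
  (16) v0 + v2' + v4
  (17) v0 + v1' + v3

v0=1; v1=1; v2=1; v3=0; v4=0

Branch on v4: set v4 = 0.
Branch on v1: set v1 = 1.
(v3') alone gives v3 = 0.
(v0) alone gives v0 = 1.
(v2) alone gives v2 = 1.
All clauses are satisfied.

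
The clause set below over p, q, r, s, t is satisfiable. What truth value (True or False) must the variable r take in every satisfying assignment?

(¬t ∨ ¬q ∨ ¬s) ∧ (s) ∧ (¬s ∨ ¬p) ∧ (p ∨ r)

True

Suppose r = False.
Unit clause (s) forces s = True.
Unit clause (¬p) forces p = False.
That conflicts with the unit clause (p).
So every satisfying assignment has r = True.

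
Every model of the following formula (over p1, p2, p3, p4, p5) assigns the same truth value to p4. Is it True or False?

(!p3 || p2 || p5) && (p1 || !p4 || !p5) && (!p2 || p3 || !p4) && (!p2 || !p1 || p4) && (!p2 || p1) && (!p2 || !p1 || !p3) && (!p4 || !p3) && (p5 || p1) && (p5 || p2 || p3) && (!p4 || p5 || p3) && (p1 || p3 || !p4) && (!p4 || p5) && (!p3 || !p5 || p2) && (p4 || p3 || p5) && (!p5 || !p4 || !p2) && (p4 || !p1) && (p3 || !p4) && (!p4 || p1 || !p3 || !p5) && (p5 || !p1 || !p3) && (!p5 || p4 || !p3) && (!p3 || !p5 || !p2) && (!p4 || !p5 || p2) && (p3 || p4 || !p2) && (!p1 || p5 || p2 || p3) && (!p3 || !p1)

False

Suppose p4 = true.
Unit clause (!p3) forces p3 = false.
That conflicts with the unit clause (p3).
So every satisfying assignment has p4 = False.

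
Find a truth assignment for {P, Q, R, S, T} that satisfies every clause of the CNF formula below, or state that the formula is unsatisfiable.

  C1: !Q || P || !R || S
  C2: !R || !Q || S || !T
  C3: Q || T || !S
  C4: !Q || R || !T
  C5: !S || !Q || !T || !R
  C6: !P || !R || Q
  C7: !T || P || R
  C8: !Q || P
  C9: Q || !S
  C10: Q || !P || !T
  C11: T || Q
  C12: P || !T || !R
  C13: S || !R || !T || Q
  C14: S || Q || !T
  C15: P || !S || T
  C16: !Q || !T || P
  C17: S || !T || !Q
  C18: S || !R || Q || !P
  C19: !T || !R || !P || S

Case Q = true:
From the singleton clause (P), P = true.
Case R = false:
From the singleton clause (!T), T = false.
Every clause is now satisfied; S is unconstrained.

P ↦ true,  Q ↦ true,  R ↦ false,  S ↦ false,  T ↦ false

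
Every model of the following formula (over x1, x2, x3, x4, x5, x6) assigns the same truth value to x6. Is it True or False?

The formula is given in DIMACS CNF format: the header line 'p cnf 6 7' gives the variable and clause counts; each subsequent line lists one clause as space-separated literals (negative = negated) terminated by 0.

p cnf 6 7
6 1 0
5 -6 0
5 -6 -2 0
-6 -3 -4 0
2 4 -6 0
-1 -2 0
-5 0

False

Suppose x6 = True.
From the singleton clause (x5), x5 = True.
That conflicts with the unit clause (¬x5).
So every satisfying assignment has x6 = False.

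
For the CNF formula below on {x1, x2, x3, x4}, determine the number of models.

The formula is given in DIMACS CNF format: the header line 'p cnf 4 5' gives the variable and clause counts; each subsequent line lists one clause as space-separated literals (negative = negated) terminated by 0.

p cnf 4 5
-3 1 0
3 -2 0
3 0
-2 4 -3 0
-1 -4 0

There are 2^4 = 16 truth assignments over (x1, x2, x3, x4).
Check each against the 5 clauses (columns in the order x1, x2, x3, x4):
  F F F F  ✗ fails (x3)
  F F F T  ✗ fails (x3)
  F F T F  ✗ fails (¬x3 ∨ x1)
  F F T T  ✗ fails (¬x3 ∨ x1)
  F T F F  ✗ fails (x3 ∨ ¬x2)
  F T F T  ✗ fails (x3 ∨ ¬x2)
  F T T F  ✗ fails (¬x3 ∨ x1)
  F T T T  ✗ fails (¬x3 ∨ x1)
  T F F F  ✗ fails (x3)
  T F F T  ✗ fails (x3)
  T F T F  ✓ satisfies all
  T F T T  ✗ fails (¬x1 ∨ ¬x4)
  T T F F  ✗ fails (x3 ∨ ¬x2)
  T T F T  ✗ fails (x3 ∨ ¬x2)
  T T T F  ✗ fails (¬x2 ∨ x4 ∨ ¬x3)
  T T T T  ✗ fails (¬x1 ∨ ¬x4)
1 of the 16 rows is a model.

1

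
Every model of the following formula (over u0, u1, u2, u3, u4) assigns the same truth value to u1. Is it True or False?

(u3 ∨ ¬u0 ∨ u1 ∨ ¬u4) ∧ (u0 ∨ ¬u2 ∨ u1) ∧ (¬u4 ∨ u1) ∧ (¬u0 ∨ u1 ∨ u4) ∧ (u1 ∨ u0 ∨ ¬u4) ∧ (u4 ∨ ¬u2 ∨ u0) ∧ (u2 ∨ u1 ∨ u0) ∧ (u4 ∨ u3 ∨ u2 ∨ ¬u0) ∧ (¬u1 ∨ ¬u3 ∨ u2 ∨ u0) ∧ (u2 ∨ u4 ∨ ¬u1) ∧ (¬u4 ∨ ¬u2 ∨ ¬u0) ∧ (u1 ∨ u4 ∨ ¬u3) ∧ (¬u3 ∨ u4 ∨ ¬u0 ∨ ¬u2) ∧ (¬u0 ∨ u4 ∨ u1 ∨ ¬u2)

True

Suppose u1 = False.
(¬u4) alone gives u4 = False.
(¬u0) alone gives u0 = False.
(¬u2) alone gives u2 = False.
But (u2) is also a unit clause — contradiction.
So every satisfying assignment has u1 = True.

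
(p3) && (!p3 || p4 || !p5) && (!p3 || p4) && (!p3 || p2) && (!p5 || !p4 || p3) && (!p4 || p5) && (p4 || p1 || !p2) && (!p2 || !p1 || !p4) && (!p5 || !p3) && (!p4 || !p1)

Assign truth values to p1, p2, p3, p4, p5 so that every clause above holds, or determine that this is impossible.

Unit clause (p3) forces p3 = true.
Unit clause (p4) forces p4 = true.
Unit clause (p2) forces p2 = true.
Unit clause (p5) forces p5 = true.
But (!p5) is also a unit clause — contradiction.

UNSATISFIABLE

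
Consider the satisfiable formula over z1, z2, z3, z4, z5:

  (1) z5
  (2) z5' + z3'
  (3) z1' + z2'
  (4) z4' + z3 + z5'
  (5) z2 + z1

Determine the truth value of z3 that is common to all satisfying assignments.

False

Suppose z3 = 1.
Unit clause (z5) forces z5 = 1.
Now (z5') is unsatisfied and unit — conflict.
So every satisfying assignment has z3 = False.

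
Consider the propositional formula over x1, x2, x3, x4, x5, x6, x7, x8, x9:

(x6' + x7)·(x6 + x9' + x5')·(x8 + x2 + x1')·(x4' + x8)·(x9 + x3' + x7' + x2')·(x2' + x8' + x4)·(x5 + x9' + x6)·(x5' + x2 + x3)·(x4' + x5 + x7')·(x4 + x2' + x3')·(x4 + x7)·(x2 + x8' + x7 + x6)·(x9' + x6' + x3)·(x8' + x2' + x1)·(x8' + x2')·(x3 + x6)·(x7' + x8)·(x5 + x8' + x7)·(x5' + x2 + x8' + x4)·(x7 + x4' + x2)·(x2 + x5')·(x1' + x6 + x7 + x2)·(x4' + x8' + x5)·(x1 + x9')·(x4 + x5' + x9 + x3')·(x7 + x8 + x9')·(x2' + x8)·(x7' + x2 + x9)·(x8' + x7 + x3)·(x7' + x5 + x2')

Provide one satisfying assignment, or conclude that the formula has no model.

Try x6 = 1.
(x7) alone gives x7 = 1.
(x8) alone gives x8 = 1.
(x2') alone gives x2 = 0.
(x5') alone gives x5 = 0.
(x4') alone gives x4 = 0.
(x9) alone gives x9 = 1.
(x3) alone gives x3 = 1.
(x1) alone gives x1 = 1.
This assignment satisfies each clause.

x1 ↦ 1, x2 ↦ 0, x3 ↦ 1, x4 ↦ 0, x5 ↦ 0, x6 ↦ 1, x7 ↦ 1, x8 ↦ 1, x9 ↦ 1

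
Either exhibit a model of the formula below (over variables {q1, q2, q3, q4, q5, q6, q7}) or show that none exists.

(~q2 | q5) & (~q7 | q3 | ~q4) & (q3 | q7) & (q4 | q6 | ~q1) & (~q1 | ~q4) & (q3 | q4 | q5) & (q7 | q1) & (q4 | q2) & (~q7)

q1=1; q2=1; q3=1; q4=0; q5=1; q6=1; q7=0

From the singleton clause (~q7), q7 = 0.
From the singleton clause (q3), q3 = 1.
From the singleton clause (q1), q1 = 1.
From the singleton clause (~q4), q4 = 0.
From the singleton clause (q6), q6 = 1.
From the singleton clause (q2), q2 = 1.
From the singleton clause (q5), q5 = 1.
This assignment satisfies each clause.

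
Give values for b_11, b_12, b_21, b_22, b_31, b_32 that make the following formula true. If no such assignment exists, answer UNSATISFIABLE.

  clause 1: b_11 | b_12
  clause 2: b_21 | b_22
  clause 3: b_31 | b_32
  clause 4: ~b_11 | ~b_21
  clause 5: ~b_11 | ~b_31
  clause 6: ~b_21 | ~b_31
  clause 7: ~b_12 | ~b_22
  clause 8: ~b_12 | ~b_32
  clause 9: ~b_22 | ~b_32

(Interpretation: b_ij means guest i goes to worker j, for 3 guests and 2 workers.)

Suppose b_11 = 1.
The clause (~b_21) is unit, so b_21 = 0.
The clause (b_22) is unit, so b_22 = 1.
The clause (~b_31) is unit, so b_31 = 0.
The clause (b_32) is unit, so b_32 = 1.
That conflicts with the unit clause (~b_32).
Undo b_11 and try b_11 = 0.
The clause (b_12) is unit, so b_12 = 1.
The clause (~b_22) is unit, so b_22 = 0.
The clause (b_21) is unit, so b_21 = 1.
The clause (~b_31) is unit, so b_31 = 0.
The clause (b_32) is unit, so b_32 = 1.
That conflicts with the unit clause (~b_32).
Both values of b_11 lead to a conflict.

UNSATISFIABLE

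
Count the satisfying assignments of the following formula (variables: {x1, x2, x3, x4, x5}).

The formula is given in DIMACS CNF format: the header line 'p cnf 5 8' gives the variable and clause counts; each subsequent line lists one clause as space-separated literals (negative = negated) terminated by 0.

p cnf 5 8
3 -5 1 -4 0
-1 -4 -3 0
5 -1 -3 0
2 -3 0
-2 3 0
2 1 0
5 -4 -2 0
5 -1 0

6

There are 2^5 = 32 truth assignments over (x1, x2, x3, x4, x5).
Split on x1. With x1 = True, the clauses containing x1 are satisfied and ¬x1 drops from the rest; 3 of the 2^4 = 16 assignments to the other variables satisfy what remains.
With x1 = False, by the same count on the reduced clause set, 3 assignments work.
(One model: x1=F, x2=T, x3=T, x4=F, x5=F.)
Total: 3 + 3 = 6.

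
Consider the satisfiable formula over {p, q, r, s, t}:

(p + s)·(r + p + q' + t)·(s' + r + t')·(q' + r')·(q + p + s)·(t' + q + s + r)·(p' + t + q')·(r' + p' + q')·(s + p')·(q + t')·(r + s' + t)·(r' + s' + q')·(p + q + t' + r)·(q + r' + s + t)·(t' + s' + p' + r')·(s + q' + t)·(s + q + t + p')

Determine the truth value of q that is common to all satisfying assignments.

False

Suppose q = 1.
From the singleton clause (r'), r = 0.
Try p = 1.
From the singleton clause (t), t = 1.
From the singleton clause (s'), s = 0.
Now (s) is unsatisfied and unit — conflict.
Backtrack on p: now try p = 0.
From the singleton clause (s), s = 1.
From the singleton clause (t), t = 1.
Now (t') is unsatisfied and unit — conflict.
Both values of p lead to a conflict.
So every satisfying assignment has q = False.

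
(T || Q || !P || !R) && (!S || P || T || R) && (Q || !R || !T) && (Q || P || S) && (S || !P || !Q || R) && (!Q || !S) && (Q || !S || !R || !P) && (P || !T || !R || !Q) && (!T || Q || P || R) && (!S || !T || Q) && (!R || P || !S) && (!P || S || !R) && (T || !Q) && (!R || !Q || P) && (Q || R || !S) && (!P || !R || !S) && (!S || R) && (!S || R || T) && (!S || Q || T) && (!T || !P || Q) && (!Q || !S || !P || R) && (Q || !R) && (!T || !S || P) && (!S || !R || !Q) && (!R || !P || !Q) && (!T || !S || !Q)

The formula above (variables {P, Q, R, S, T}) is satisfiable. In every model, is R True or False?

False

Suppose R = true.
From the singleton clause (Q), Q = true.
From the singleton clause (!S), S = false.
From the singleton clause (!P), P = false.
Now (P) is unsatisfied and unit — conflict.
So every satisfying assignment has R = False.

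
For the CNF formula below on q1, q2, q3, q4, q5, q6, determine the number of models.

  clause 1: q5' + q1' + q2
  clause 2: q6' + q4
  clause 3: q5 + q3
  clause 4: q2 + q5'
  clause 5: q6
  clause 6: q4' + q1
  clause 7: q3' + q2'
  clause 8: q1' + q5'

1

There are 2^6 = 64 truth assignments over (q1, q2, q3, q4, q5, q6).
Split on q6. With q6 = 1, the clauses containing q6 are satisfied and q6' drops from the rest; 1 of the 2^5 = 32 assignments to the other variables satisfy what remains.
With q6 = 0, by the same count on the reduced clause set, 0 assignments work.
(One model: q1=T, q2=F, q3=T, q4=T, q5=F, q6=T.)
Total: 1 + 0 = 1.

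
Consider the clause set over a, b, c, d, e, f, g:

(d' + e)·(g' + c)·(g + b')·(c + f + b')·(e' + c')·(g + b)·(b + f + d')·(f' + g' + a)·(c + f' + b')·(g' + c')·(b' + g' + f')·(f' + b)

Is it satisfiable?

No

Case d = 0:
Case g = 0:
(b') alone gives b = 0.
Now (b) is unsatisfied and unit — conflict.
So g must be the other value — set g = 1.
(c) alone gives c = 1.
Now (c') is unsatisfied and unit — conflict.
Both values of g lead to a conflict.
So d must be the other value — set d = 1.
(e) alone gives e = 1.
(c') alone gives c = 0.
(g') alone gives g = 0.
(b') alone gives b = 0.
Now (b) is unsatisfied and unit — conflict.
Both values of d lead to a conflict.
No assignment satisfies every clause.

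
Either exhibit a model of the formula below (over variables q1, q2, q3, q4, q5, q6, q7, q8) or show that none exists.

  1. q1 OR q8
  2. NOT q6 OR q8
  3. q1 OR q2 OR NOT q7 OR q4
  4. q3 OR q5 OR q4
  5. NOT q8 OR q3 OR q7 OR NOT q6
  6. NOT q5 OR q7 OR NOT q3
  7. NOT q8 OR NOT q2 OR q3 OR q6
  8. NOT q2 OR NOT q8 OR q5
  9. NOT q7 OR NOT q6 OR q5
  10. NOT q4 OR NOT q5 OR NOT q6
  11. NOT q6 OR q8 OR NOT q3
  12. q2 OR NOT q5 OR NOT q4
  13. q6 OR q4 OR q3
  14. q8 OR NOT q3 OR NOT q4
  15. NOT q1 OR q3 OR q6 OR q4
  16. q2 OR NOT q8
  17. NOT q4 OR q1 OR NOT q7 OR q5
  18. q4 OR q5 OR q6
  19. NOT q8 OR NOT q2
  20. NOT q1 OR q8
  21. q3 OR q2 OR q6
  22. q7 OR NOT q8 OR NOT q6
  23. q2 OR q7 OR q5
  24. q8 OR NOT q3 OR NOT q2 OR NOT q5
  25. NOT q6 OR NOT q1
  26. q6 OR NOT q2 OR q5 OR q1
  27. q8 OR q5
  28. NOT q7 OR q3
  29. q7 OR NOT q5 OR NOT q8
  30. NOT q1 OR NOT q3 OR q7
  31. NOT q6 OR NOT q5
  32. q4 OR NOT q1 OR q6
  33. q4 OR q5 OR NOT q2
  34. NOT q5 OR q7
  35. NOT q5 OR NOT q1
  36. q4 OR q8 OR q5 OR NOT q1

UNSATISFIABLE

Case q1 = true:
From the singleton clause (q8), q8 = true.
From the singleton clause (q2), q2 = true.
But (NOT q2) is also a unit clause — contradiction.
Backtrack on q1: now try q1 = false.
From the singleton clause (q8), q8 = true.
From the singleton clause (q2), q2 = true.
But (NOT q2) is also a unit clause — contradiction.
Both values of q1 lead to a conflict.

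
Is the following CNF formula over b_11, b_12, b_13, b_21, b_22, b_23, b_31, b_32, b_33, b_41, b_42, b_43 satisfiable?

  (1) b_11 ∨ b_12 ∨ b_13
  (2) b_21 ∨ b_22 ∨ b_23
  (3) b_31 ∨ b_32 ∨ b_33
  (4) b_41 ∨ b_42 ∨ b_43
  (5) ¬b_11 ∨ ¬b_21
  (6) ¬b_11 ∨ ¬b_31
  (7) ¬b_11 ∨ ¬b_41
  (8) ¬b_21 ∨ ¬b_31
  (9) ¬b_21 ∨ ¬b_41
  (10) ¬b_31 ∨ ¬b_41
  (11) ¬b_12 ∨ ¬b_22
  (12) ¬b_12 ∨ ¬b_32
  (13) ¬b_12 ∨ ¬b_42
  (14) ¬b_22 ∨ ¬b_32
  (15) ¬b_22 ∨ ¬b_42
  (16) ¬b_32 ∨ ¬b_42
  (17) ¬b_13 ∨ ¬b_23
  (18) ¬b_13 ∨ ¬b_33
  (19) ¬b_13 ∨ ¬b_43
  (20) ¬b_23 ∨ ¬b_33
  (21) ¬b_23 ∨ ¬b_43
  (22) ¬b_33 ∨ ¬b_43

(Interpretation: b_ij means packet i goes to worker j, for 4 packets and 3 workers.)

No

Branch on b_11: set b_11 = False.
Branch on b_12: set b_12 = True.
(¬b_22) alone gives b_22 = False.
(¬b_32) alone gives b_32 = False.
(¬b_42) alone gives b_42 = False.
Branch on b_21: set b_21 = True.
(¬b_31) alone gives b_31 = False.
(b_33) alone gives b_33 = True.
(¬b_41) alone gives b_41 = False.
(b_43) alone gives b_43 = True.
Now (¬b_43) is unsatisfied and unit — conflict.
Undo b_21 and try b_21 = False.
(b_23) alone gives b_23 = True.
(¬b_13) alone gives b_13 = False.
(¬b_33) alone gives b_33 = False.
(b_31) alone gives b_31 = True.
(¬b_41) alone gives b_41 = False.
(b_43) alone gives b_43 = True.
Now (¬b_43) is unsatisfied and unit — conflict.
Neither b_21 = True nor b_21 = False works.
Undo b_12 and try b_12 = False.
(b_13) alone gives b_13 = True.
(¬b_23) alone gives b_23 = False.
(¬b_33) alone gives b_33 = False.
(¬b_43) alone gives b_43 = False.
Branch on b_21: set b_21 = True.
(¬b_31) alone gives b_31 = False.
(b_32) alone gives b_32 = True.
(¬b_41) alone gives b_41 = False.
(b_42) alone gives b_42 = True.
Now (¬b_42) is unsatisfied and unit — conflict.
Undo b_21 and try b_21 = False.
(b_22) alone gives b_22 = True.
(¬b_32) alone gives b_32 = False.
(b_31) alone gives b_31 = True.
(¬b_41) alone gives b_41 = False.
(b_42) alone gives b_42 = True.
Now (¬b_42) is unsatisfied and unit — conflict.
Neither b_21 = True nor b_21 = False works.
Neither b_12 = True nor b_12 = False works.
Undo b_11 and try b_11 = True.
(¬b_21) alone gives b_21 = False.
(¬b_31) alone gives b_31 = False.
(¬b_41) alone gives b_41 = False.
Branch on b_22: set b_22 = True.
(¬b_12) alone gives b_12 = False.
(¬b_32) alone gives b_32 = False.
(b_33) alone gives b_33 = True.
(¬b_42) alone gives b_42 = False.
(b_43) alone gives b_43 = True.
Now (¬b_43) is unsatisfied and unit — conflict.
Undo b_22 and try b_22 = False.
(b_23) alone gives b_23 = True.
(¬b_13) alone gives b_13 = False.
(¬b_33) alone gives b_33 = False.
(b_32) alone gives b_32 = True.
(¬b_12) alone gives b_12 = False.
(¬b_42) alone gives b_42 = False.
(b_43) alone gives b_43 = True.
Now (¬b_43) is unsatisfied and unit — conflict.
Neither b_22 = True nor b_22 = False works.
Neither b_11 = True nor b_11 = False works.
No assignment satisfies every clause.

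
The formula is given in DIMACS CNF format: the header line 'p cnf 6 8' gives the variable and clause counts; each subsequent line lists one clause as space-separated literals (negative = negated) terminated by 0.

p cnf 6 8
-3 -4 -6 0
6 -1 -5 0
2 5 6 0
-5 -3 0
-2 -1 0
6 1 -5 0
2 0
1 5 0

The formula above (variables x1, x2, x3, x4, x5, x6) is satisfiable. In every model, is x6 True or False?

Suppose x6 = False.
The clause (x2) is unit, so x2 = True.
The clause (¬x1) is unit, so x1 = False.
The clause (¬x5) is unit, so x5 = False.
Now (x5) is unsatisfied and unit — conflict.
So every satisfying assignment has x6 = True.

True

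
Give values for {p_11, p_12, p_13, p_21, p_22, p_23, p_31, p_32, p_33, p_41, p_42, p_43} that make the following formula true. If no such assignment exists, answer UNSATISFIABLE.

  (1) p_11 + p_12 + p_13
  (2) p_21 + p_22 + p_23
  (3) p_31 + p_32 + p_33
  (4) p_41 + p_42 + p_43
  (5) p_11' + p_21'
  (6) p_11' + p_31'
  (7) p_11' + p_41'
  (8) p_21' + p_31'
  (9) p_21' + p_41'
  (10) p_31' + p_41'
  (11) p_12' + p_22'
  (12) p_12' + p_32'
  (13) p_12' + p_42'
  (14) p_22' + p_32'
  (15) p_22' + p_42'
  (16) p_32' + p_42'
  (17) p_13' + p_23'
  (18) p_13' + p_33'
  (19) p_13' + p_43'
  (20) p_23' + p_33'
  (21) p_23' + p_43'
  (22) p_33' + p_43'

UNSATISFIABLE

Case p_11 = 0:
Case p_12 = 1:
(p_22') alone gives p_22 = 0.
(p_32') alone gives p_32 = 0.
(p_42') alone gives p_42 = 0.
Case p_21 = 1:
(p_31') alone gives p_31 = 0.
(p_33) alone gives p_33 = 1.
(p_41') alone gives p_41 = 0.
(p_43) alone gives p_43 = 1.
But (p_43') is also a unit clause — contradiction.
Undo p_21 and try p_21 = 0.
(p_23) alone gives p_23 = 1.
(p_13') alone gives p_13 = 0.
(p_33') alone gives p_33 = 0.
(p_31) alone gives p_31 = 1.
(p_41') alone gives p_41 = 0.
(p_43) alone gives p_43 = 1.
But (p_43') is also a unit clause — contradiction.
Neither p_21 = 1 nor p_21 = 0 works.
Undo p_12 and try p_12 = 0.
(p_13) alone gives p_13 = 1.
(p_23') alone gives p_23 = 0.
(p_33') alone gives p_33 = 0.
(p_43') alone gives p_43 = 0.
Case p_21 = 1:
(p_31') alone gives p_31 = 0.
(p_32) alone gives p_32 = 1.
(p_41') alone gives p_41 = 0.
(p_42) alone gives p_42 = 1.
But (p_42') is also a unit clause — contradiction.
Undo p_21 and try p_21 = 0.
(p_22) alone gives p_22 = 1.
(p_32') alone gives p_32 = 0.
(p_31) alone gives p_31 = 1.
(p_41') alone gives p_41 = 0.
(p_42) alone gives p_42 = 1.
But (p_42') is also a unit clause — contradiction.
Neither p_21 = 1 nor p_21 = 0 works.
Neither p_12 = 1 nor p_12 = 0 works.
Undo p_11 and try p_11 = 1.
(p_21') alone gives p_21 = 0.
(p_31') alone gives p_31 = 0.
(p_41') alone gives p_41 = 0.
Case p_22 = 1:
(p_12') alone gives p_12 = 0.
(p_32') alone gives p_32 = 0.
(p_33) alone gives p_33 = 1.
(p_42') alone gives p_42 = 0.
(p_43) alone gives p_43 = 1.
But (p_43') is also a unit clause — contradiction.
Undo p_22 and try p_22 = 0.
(p_23) alone gives p_23 = 1.
(p_13') alone gives p_13 = 0.
(p_33') alone gives p_33 = 0.
(p_32) alone gives p_32 = 1.
(p_12') alone gives p_12 = 0.
(p_42') alone gives p_42 = 0.
(p_43) alone gives p_43 = 1.
But (p_43') is also a unit clause — contradiction.
Neither p_22 = 1 nor p_22 = 0 works.
Neither p_11 = 1 nor p_11 = 0 works.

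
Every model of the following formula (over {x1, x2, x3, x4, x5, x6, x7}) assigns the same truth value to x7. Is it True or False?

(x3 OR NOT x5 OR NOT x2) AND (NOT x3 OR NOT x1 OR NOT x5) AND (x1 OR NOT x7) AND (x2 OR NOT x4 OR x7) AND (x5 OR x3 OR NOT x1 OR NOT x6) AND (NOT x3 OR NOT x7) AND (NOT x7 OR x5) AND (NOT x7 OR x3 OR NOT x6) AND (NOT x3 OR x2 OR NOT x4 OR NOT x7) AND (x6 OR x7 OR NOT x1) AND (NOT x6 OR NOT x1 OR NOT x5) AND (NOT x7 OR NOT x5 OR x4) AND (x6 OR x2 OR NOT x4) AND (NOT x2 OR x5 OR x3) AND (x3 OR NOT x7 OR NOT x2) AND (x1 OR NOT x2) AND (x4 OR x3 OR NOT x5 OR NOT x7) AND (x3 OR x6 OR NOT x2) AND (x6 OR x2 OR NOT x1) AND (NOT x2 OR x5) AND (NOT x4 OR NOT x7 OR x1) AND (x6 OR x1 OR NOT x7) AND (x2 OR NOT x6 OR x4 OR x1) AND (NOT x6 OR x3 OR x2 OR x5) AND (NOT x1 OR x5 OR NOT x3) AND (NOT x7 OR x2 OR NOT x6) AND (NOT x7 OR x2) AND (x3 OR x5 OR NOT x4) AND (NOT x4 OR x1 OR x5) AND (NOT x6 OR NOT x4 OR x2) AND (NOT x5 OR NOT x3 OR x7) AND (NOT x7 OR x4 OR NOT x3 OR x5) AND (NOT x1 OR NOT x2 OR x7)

Suppose x7 = true.
(x1) alone gives x1 = true.
(NOT x3) alone gives x3 = false.
(x5) alone gives x5 = true.
(NOT x2) alone gives x2 = false.
That conflicts with the unit clause (x2).
So every satisfying assignment has x7 = False.

False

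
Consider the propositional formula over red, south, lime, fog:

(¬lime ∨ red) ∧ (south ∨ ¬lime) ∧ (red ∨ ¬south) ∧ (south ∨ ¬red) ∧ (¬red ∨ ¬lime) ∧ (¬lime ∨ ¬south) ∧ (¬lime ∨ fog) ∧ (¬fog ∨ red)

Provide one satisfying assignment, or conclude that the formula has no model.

Suppose lime = False.
Suppose red = False.
Unit clause (¬south) forces south = False.
Unit clause (¬fog) forces fog = False.
All clauses are satisfied.

red: False,  south: False,  lime: False,  fog: False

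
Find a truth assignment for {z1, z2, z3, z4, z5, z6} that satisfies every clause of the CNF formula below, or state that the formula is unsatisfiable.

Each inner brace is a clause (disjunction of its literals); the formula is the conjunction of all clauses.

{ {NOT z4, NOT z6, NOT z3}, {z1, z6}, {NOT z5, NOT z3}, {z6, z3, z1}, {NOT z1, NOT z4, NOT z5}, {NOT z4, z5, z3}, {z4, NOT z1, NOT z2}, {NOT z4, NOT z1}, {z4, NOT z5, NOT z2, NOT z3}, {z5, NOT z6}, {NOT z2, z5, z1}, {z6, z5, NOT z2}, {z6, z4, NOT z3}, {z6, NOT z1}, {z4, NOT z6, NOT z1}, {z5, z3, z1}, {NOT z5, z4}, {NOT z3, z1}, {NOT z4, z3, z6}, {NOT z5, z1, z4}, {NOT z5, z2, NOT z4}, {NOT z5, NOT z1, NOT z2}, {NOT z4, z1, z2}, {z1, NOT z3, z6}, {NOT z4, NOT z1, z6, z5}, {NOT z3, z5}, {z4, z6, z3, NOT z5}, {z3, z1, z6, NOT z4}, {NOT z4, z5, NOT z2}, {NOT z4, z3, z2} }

z1 ↦ false; z2 ↦ true; z3 ↦ false; z4 ↦ true; z5 ↦ true; z6 ↦ true

Suppose z1 = false.
The clause (z6) is unit, so z6 = true.
The clause (z5) is unit, so z5 = true.
The clause (NOT z3) is unit, so z3 = false.
The clause (z4) is unit, so z4 = true.
The clause (z2) is unit, so z2 = true.
This assignment satisfies each clause.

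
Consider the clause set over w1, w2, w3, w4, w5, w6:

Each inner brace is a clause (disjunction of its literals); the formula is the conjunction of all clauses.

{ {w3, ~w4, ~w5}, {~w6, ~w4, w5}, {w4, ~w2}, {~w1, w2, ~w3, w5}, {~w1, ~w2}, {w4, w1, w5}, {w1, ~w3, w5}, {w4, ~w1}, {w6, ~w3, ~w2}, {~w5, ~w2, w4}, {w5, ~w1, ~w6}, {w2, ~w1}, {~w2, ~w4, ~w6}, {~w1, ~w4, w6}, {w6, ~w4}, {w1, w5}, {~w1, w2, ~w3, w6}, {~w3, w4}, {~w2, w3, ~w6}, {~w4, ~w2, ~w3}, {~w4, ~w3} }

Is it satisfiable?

Yes

Suppose w4 = 0.
Unit clause (~w2) forces w2 = 0.
Unit clause (~w1) forces w1 = 0.
Unit clause (w5) forces w5 = 1.
Unit clause (~w3) forces w3 = 0.
All clauses hold; w6 can take either value.
A satisfying assignment: w1=0, w2=0, w3=0, w4=0, w5=1, w6=1.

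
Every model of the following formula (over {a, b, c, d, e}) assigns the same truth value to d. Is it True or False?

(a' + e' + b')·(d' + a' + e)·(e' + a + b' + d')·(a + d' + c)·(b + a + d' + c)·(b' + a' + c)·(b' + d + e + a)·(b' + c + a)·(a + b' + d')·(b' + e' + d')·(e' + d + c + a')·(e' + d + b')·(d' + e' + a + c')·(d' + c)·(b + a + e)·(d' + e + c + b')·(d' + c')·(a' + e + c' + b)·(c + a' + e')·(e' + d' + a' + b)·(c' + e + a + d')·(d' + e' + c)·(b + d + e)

Suppose d = 1.
(c) alone gives c = 1.
But (c') is also a unit clause — contradiction.
So every satisfying assignment has d = False.

False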